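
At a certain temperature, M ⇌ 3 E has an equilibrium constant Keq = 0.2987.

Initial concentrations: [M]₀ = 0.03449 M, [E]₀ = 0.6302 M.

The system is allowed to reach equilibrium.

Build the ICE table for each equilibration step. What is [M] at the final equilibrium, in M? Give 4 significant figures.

[M]_eq = 0.1313 M

Q₀ = 7.257 vs Keq = 0.2987 ⇒ Q>K, reverse
Step 1:
                    M           E
  Initial     0.03449      0.6302
  Change      0.09681     -0.2904
  Equil        0.1313      0.3398
  solve Keq expr → x = -0.09681; check Q = 0.2987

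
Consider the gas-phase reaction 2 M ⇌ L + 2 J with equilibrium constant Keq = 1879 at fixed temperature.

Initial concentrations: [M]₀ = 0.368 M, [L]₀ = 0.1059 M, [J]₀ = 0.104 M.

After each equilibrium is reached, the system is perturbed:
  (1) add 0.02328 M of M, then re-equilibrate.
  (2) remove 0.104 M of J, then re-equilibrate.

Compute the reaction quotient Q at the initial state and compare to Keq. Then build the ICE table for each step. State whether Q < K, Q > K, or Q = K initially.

Q₀ = 0.008458 vs Keq = 1879 ⇒ Q<K, forward
Step 1:
                  M         L         J
  Initial     0.368    0.1059     0.104
  Change    -0.3622    0.1811    0.3622
  Equil    0.005762     0.287    0.4662
  solve Keq expr → x = 0.1811; check Q = 1879
Then add 0.02328 M of M.
Step 2:
                  M         L         J
  Initial   0.02904     0.287    0.4662
  Change   -0.02288   0.01144   0.02288
  Equil    0.006164    0.2985    0.4891
  solve Keq expr → x = 0.01144; check Q = 1879
Then remove 0.104 M of J.
Step 3:
                  M         L         J
  Initial  0.006164    0.2985    0.3851
  Change  -0.001289 6.4461e-04  0.001289
  Equil    0.004875    0.2991    0.3864
  solve Keq expr → x = 6.4461e-04; check Q = 1879

Q₀ = 0.008458; Q < K (proceeds forward)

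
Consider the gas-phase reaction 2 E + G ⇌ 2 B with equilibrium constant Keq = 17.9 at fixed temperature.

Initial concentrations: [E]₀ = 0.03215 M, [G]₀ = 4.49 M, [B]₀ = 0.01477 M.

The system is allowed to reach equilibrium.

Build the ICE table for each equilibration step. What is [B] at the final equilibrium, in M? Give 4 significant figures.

[B]_eq = 0.04221 M

Q₀ = 0.04701 vs Keq = 17.9 ⇒ Q<K, forward
Step 1:
                  E         G         B
  Initial   0.03215      4.49   0.01477
  Change   -0.02744  -0.01372   0.02744
  Equil    0.004715     4.476   0.04221
  solve Keq expr → x = 0.01372; check Q = 17.9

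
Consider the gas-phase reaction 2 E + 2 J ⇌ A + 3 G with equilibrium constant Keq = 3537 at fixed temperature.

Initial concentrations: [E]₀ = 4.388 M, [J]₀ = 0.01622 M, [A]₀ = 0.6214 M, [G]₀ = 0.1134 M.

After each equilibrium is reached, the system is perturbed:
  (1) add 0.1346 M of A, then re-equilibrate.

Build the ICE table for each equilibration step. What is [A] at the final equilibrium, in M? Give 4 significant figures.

[A]_eq = 0.764 M

Q₀ = 0.1789 vs Keq = 3537 ⇒ Q<K, forward
Step 1:
                   E          J          A          G
  Initial      4.388    0.01622     0.6214     0.1134
  Change    -0.01606   -0.01606   0.008032     0.0241
  Equil        4.372 1.5557e-04     0.6294     0.1375
  solve Keq expr → x = 0.008032; check Q = 3537
Then add 0.1346 M of A.
Step 2:
                   E          J          A          G
  Initial      4.372 1.5557e-04      0.764     0.1375
  Change  1.5783e-05 1.5783e-05 -7.8913e-06 -2.3674e-05
  Equil        4.372 1.7135e-04      0.764     0.1375
  solve Keq expr → x = -7.8913e-06; check Q = 3537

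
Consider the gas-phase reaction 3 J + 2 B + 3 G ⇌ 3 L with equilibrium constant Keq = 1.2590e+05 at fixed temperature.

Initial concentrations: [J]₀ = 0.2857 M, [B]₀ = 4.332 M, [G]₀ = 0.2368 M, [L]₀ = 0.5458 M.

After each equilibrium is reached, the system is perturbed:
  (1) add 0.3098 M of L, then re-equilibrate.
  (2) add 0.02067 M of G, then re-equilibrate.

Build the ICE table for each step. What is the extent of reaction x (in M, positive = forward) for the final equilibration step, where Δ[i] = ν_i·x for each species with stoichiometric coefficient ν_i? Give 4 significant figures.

Q₀ = 27.98 vs Keq = 1.2590e+05 ⇒ Q<K, forward
Step 1:
                  J         B         G         L
  I          0.2857     4.332    0.2368    0.5458
  C         -0.1827   -0.1218   -0.1827    0.1827
  E           0.103      4.21   0.05411    0.7285
  solve Keq expr → x = 0.0609; check Q = 1.2590e+05
Then add 0.3098 M of L.
Step 2:
                  J         B         G         L
  I           0.103      4.21   0.05411     1.038
  C         0.01325  0.008836   0.01325  -0.01325
  E          0.1163     4.219   0.06737     1.025
  solve Keq expr → x = -0.004418; check Q = 1.2590e+05
Then add 0.02067 M of G.
Step 3:
                  J         B         G         L
  I          0.1163     4.219   0.08804     1.025
  C        -0.01197 -0.007978  -0.01197   0.01197
  E          0.1043     4.211   0.07607     1.037
  solve Keq expr → x = 0.003989; check Q = 1.2590e+05

x = 0.003989 M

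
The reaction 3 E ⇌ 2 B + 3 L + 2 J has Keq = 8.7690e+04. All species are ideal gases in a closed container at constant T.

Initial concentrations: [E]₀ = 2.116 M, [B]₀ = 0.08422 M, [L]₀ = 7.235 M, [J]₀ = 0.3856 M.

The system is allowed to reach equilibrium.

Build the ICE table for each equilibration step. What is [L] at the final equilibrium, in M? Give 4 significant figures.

[L]_eq = 9.026 M

Q₀ = 0.04216 vs Keq = 8.7690e+04 ⇒ Q<K, forward
Step 1:
                   E          B          L          J
  init         2.116    0.08422      7.235     0.3856
  Δ           -1.791      1.194      1.791      1.194
  eq          0.3246      1.278      9.026       1.58
  solve Keq expr → x = 0.5971; check Q = 8.7690e+04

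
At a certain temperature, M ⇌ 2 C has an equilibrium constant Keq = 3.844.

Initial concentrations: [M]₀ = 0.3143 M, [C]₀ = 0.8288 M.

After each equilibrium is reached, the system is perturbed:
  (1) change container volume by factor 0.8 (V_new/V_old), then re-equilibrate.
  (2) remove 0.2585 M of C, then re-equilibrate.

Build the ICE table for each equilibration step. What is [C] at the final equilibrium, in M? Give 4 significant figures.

[C]_eq = 1.021 M

Q₀ = 2.186 vs Keq = 3.844 ⇒ Q<K, forward
Step 1:
                    M           C
  init         0.3143      0.8288
  Δ          -0.07007      0.1401
  eq           0.2442      0.9689
  solve Keq expr → x = 0.07007; check Q = 3.844
Then change container volume by factor 0.8 (V_new/V_old).
Step 2:
                    M           C
  init         0.3053       1.211
  Δ           0.03431    -0.06862
  eq           0.3396       1.143
  solve Keq expr → x = -0.03431; check Q = 3.844
Then remove 0.2585 M of C.
Step 3:
                    M           C
  init         0.3396      0.8841
  Δ          -0.06844      0.1369
  eq           0.2712       1.021
  solve Keq expr → x = 0.06844; check Q = 3.844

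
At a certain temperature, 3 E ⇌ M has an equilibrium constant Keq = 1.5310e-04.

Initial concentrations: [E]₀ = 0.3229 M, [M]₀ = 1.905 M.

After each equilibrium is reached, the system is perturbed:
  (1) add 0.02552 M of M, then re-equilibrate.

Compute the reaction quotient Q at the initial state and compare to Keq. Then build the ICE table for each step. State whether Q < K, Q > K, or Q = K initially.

Q₀ = 56.58; Q > K (proceeds reverse)

Q₀ = 56.58 vs Keq = 1.5310e-04 ⇒ Q>K, reverse
Step 1:
                   E          M
  init        0.3229      1.905
  Δ            5.619     -1.873
  eq           5.942    0.03211
  solve Keq expr → x = -1.873; check Q = 1.5310e-04
Then add 0.02552 M of M.
Step 2:
                   E          M
  init         5.942    0.05763
  Δ          0.07297   -0.02432
  eq           6.015    0.03331
  solve Keq expr → x = -0.02432; check Q = 1.5310e-04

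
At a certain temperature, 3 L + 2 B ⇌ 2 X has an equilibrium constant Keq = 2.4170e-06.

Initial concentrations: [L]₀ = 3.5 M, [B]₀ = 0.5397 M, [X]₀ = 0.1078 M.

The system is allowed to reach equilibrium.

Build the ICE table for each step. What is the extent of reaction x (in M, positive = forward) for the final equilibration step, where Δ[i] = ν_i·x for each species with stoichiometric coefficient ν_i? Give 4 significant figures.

Q₀ = 9.3053e-04 vs Keq = 2.4170e-06 ⇒ Q>K, reverse
Step 1:
                    L           B           X
  I               3.5      0.5397      0.1078
  C            0.1513      0.1009     -0.1009
  E             3.651      0.6406    0.006948
  solve Keq expr → x = -0.05043; check Q = 2.4170e-06

x = -0.05043 M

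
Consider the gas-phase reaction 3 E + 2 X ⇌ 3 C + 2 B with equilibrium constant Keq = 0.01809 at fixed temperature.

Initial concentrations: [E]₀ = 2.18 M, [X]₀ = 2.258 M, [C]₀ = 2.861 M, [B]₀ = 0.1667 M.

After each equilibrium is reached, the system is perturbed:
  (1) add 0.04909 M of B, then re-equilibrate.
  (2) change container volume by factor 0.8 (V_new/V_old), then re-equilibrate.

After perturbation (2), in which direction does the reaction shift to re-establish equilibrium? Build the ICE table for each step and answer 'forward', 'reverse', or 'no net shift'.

Q₀ = 0.01232 vs Keq = 0.01809 ⇒ Q<K, forward
Step 1:
                    E           X           C           B
  I              2.18       2.258       2.861      0.1667
  C          -0.03663    -0.02442     0.03663     0.02442
  E             2.143       2.234       2.898      0.1911
  solve Keq expr → x = 0.01221; check Q = 0.01809
Then add 0.04909 M of B.
Step 2:
                    E           X           C           B
  I             2.143       2.234       2.898      0.2402
  C           0.05078     0.03386    -0.05078    -0.03386
  E             2.194       2.267       2.847      0.2064
  solve Keq expr → x = -0.01693; check Q = 0.01809
Then change container volume by factor 0.8 (V_new/V_old).
Step 3:
                    E           X           C           B
  I             2.743       2.834       3.559      0.2579
  C                 0           0           0           0
  E             2.743       2.834       3.559      0.2579
  solve Keq expr → x = 0; check Q = 0.01809

Direction: no net shift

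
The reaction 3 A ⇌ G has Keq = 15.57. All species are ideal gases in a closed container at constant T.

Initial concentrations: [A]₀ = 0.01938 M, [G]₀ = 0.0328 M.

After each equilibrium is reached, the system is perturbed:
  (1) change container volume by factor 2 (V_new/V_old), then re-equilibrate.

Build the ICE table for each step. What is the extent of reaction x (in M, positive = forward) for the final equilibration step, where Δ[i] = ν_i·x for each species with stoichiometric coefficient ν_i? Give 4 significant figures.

x = -0.002909 M

Q₀ = 4506 vs Keq = 15.57 ⇒ Q>K, reverse
Step 1:
                   A          G
  init       0.01938     0.0328
  Δ          0.06763   -0.02254
  eq         0.08701    0.01026
  solve Keq expr → x = -0.02254; check Q = 15.57
Then change container volume by factor 2 (V_new/V_old).
Step 2:
                   A          G
  init       0.04351   0.005128
  Δ         0.008728  -0.002909
  eq         0.05223   0.002219
  solve Keq expr → x = -0.002909; check Q = 15.57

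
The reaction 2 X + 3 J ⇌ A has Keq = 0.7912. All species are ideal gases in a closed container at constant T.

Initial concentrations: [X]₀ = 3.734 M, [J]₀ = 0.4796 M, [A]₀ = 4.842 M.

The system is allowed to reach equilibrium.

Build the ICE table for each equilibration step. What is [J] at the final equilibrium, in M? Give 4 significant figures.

Q₀ = 3.148 vs Keq = 0.7912 ⇒ Q>K, reverse
Step 1:
                    X           J           A
  init          3.734      0.4796       4.842
  Δ            0.1693      0.2539    -0.08464
  eq            3.903      0.7335       4.757
  solve Keq expr → x = -0.08464; check Q = 0.7912

[J]_eq = 0.7335 M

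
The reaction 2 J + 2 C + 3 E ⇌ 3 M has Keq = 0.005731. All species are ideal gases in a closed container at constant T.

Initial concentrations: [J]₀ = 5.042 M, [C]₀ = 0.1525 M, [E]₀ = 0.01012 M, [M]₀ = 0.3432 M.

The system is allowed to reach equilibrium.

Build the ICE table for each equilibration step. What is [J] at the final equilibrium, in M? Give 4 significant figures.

[J]_eq = 5.222 M

Q₀ = 6.5971e+04 vs Keq = 0.005731 ⇒ Q>K, reverse
Step 1:
                  J         C         E         M
  init        5.042    0.1525   0.01012    0.3432
  Δ          0.1804    0.1804    0.2706   -0.2706
  eq          5.222    0.3329    0.2807   0.07262
  solve Keq expr → x = -0.09019; check Q = 0.005731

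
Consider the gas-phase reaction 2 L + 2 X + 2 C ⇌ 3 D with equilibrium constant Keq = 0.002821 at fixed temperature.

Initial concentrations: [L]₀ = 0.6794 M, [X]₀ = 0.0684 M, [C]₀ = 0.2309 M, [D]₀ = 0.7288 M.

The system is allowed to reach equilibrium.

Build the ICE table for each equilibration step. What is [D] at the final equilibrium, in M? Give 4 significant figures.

Q₀ = 3362 vs Keq = 0.002821 ⇒ Q>K, reverse
Step 1:
                   L          X          C          D
  I           0.6794     0.0684     0.2309     0.7288
  C           0.4368     0.4368     0.4368    -0.6551
  E            1.116     0.5052     0.6677    0.07367
  solve Keq expr → x = -0.2184; check Q = 0.002821

[D]_eq = 0.07367 M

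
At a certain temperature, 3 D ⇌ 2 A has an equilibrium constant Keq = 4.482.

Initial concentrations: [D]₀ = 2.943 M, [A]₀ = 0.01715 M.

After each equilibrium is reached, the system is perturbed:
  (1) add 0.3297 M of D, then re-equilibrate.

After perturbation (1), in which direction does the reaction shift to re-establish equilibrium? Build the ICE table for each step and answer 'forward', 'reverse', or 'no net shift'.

Direction: forward

Q₀ = 1.1539e-05 vs Keq = 4.482 ⇒ Q<K, forward
Step 1:
                   D          A
  init         2.943    0.01715
  Δ           -2.163      1.442
  eq          0.7802      1.459
  solve Keq expr → x = 0.7209; check Q = 4.482
Then add 0.3297 M of D.
Step 2:
                   D          A
  init          1.11      1.459
  Δ          -0.2674     0.1783
  eq          0.8425      1.637
  solve Keq expr → x = 0.08913; check Q = 4.482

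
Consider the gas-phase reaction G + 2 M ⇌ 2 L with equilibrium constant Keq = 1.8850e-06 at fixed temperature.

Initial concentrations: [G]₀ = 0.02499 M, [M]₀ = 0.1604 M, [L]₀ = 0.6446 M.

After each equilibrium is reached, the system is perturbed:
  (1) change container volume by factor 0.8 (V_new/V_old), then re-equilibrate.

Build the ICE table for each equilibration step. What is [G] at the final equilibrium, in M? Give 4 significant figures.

Q₀ = 646.3 vs Keq = 1.8850e-06 ⇒ Q>K, reverse
Step 1:
                   G          M          L
  init       0.02499     0.1604     0.6446
  Δ            0.322     0.6439    -0.6439
  eq           0.347     0.8043 6.5049e-04
  solve Keq expr → x = -0.322; check Q = 1.8850e-06
Then change container volume by factor 0.8 (V_new/V_old).
Step 2:
                   G          M          L
  init        0.4337      1.005 8.1312e-04
  Δ       -4.7919e-05 -9.5839e-05 9.5839e-05
  eq          0.4337      1.005 9.0896e-04
  solve Keq expr → x = 4.7919e-05; check Q = 1.8850e-06

[G]_eq = 0.4337 M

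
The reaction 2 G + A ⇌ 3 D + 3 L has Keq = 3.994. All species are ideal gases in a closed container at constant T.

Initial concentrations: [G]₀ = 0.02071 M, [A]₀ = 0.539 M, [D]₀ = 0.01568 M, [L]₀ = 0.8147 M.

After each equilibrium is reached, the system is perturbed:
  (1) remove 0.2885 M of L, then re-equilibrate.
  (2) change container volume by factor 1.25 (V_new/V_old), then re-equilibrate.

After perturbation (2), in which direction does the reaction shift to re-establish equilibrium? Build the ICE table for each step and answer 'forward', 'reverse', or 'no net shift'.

Q₀ = 0.009017 vs Keq = 3.994 ⇒ Q<K, forward
Step 1:
                   G          A          D          L
  Initial    0.02071      0.539    0.01568     0.8147
  Change    -0.01643  -0.008216    0.02465    0.02465
  Equil     0.004277     0.5308    0.04033     0.8393
  solve Keq expr → x = 0.008216; check Q = 3.994
Then remove 0.2885 M of L.
Step 2:
                   G          A          D          L
  Initial   0.004277     0.5308    0.04033     0.5508
  Change   -0.001757 -8.7836e-04   0.002635   0.002635
  Equil     0.002521     0.5299    0.04296     0.5535
  solve Keq expr → x = 8.7836e-04; check Q = 3.994
Then change container volume by factor 1.25 (V_new/V_old).
Step 3:
                   G          A          D          L
  Initial   0.002017     0.4239    0.03437     0.4428
  Change  -5.1983e-04 -2.5992e-04 7.7975e-04 7.7975e-04
  Equil     0.001497     0.4237    0.03515     0.4436
  solve Keq expr → x = 2.5992e-04; check Q = 3.994

Direction: forward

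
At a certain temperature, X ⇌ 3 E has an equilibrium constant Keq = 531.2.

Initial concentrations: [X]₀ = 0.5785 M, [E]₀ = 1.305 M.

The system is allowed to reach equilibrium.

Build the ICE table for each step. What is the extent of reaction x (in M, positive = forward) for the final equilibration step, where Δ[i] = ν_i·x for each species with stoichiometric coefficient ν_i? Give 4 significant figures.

Q₀ = 3.842 vs Keq = 531.2 ⇒ Q<K, forward
Step 1:
                  X         E
  init       0.5785     1.305
  Δ         -0.5325     1.597
  eq        0.04603     2.902
  solve Keq expr → x = 0.5325; check Q = 531.2

x = 0.5325 M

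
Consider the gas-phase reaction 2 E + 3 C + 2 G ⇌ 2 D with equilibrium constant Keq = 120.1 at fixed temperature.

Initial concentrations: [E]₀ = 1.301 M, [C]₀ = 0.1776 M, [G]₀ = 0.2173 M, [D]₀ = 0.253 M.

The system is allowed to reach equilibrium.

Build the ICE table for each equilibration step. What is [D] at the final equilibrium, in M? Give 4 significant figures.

Q₀ = 143 vs Keq = 120.1 ⇒ Q>K, reverse
Step 1:
                  E         C         G         D
  init        1.301    0.1776    0.2173     0.253
  Δ        0.004003  0.006004  0.004003 -0.004003
  eq          1.305    0.1836    0.2213     0.249
  solve Keq expr → x = -0.002001; check Q = 120.1

[D]_eq = 0.249 M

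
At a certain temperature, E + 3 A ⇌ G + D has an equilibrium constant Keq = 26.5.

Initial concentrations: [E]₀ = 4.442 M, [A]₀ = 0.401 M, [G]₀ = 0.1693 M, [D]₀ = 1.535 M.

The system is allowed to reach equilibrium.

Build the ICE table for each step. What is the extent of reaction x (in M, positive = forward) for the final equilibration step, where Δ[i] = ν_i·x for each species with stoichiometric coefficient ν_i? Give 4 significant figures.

Q₀ = 0.9073 vs Keq = 26.5 ⇒ Q<K, forward
Step 1:
                    E           A           G           D
  I             4.442       0.401      0.1693       1.535
  C           -0.0829     -0.2487      0.0829      0.0829
  E             4.359      0.1523      0.2522       1.618
  solve Keq expr → x = 0.0829; check Q = 26.5

x = 0.0829 M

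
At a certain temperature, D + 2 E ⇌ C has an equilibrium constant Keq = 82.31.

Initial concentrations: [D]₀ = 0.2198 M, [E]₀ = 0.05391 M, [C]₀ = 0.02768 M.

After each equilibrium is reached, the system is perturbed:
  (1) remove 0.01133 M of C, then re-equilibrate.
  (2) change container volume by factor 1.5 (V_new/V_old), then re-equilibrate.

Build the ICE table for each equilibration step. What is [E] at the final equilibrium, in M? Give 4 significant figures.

Q₀ = 43.33 vs Keq = 82.31 ⇒ Q<K, forward
Step 1:
                  D         E         C
  I          0.2198   0.05391   0.02768
  C       -0.005333  -0.01067  0.005333
  E          0.2145   0.04324   0.03301
  solve Keq expr → x = 0.005333; check Q = 82.31
Then remove 0.01133 M of C.
Step 2:
                  D         E         C
  I          0.2145   0.04324   0.02168
  C       -0.002855 -0.005711  0.002855
  E          0.2116   0.03753   0.02454
  solve Keq expr → x = 0.002855; check Q = 82.31
Then change container volume by factor 1.5 (V_new/V_old).
Step 3:
                  D         E         C
  I          0.1411   0.02502   0.01636
  C         0.00375    0.0075  -0.00375
  E          0.1448   0.03252   0.01261
  solve Keq expr → x = -0.00375; check Q = 82.31

[E]_eq = 0.03252 M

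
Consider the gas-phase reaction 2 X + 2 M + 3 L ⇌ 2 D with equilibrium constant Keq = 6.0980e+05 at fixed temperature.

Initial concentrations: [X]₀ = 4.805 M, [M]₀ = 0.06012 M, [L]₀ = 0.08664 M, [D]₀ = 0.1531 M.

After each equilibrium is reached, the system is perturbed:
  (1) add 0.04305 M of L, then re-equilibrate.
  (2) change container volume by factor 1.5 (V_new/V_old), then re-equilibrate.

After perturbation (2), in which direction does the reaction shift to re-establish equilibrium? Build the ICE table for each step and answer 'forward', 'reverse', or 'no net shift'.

Direction: reverse

Q₀ = 431.9 vs Keq = 6.0980e+05 ⇒ Q<K, forward
Step 1:
                   X          M          L          D
  init         4.805    0.06012    0.08664     0.1531
  Δ          -0.0434    -0.0434    -0.0651     0.0434
  eq           4.762    0.01672    0.02154     0.1965
  solve Keq expr → x = 0.0217; check Q = 6.0980e+05
Then add 0.04305 M of L.
Step 2:
                   X          M          L          D
  init         4.762    0.01672    0.06459     0.1965
  Δ         -0.01132   -0.01132   -0.01699    0.01132
  eq            4.75   0.005395     0.0476     0.2078
  solve Keq expr → x = 0.005662; check Q = 6.0980e+05
Then change container volume by factor 1.5 (V_new/V_old).
Step 3:
                   X          M          L          D
  init         3.167   0.003596    0.03173     0.1386
  Δ         0.003878   0.003878   0.005817  -0.003878
  eq           3.171   0.007474    0.03755     0.1347
  solve Keq expr → x = -0.001939; check Q = 6.0980e+05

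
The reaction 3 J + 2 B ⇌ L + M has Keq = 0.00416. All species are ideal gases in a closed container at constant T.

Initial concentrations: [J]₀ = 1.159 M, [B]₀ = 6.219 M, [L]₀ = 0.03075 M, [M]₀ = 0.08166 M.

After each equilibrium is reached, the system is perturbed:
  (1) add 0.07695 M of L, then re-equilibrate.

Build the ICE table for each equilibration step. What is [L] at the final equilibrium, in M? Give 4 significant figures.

[L]_eq = 0.2512 M

Q₀ = 4.1703e-05 vs Keq = 0.00416 ⇒ Q<K, forward
Step 1:
                  J         B         L         M
  init        1.159     6.219   0.03075   0.08166
  Δ         -0.4778   -0.3185    0.1593    0.1593
  eq         0.6812       5.9      0.19    0.2409
  solve Keq expr → x = 0.1593; check Q = 0.00416
Then add 0.07695 M of L.
Step 2:
                  J         B         L         M
  init       0.6812       5.9     0.267    0.2409
  Δ         0.04722   0.03148  -0.01574  -0.01574
  eq         0.7284     5.932    0.2512    0.2252
  solve Keq expr → x = -0.01574; check Q = 0.00416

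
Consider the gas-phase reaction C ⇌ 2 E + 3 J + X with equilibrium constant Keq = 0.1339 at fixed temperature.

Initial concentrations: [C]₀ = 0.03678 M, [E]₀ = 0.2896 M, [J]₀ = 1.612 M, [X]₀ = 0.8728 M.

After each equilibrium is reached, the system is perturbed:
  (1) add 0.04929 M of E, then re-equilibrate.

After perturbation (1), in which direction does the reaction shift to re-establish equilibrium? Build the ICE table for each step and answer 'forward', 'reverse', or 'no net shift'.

Q₀ = 8.337 vs Keq = 0.1339 ⇒ Q>K, reverse
Step 1:
                  C         E         J         X
  Initial   0.03678    0.2896     1.612    0.8728
  Change    0.09539   -0.1908   -0.2862  -0.09539
  Equil      0.1322   0.09883     1.326    0.7774
  solve Keq expr → x = -0.09539; check Q = 0.1339
Then add 0.04929 M of E.
Step 2:
                  C         E         J         X
  Initial    0.1322    0.1481     1.326    0.7774
  Change    0.01754  -0.03507  -0.05261  -0.01754
  Equil      0.1497     0.113     1.273    0.7599
  solve Keq expr → x = -0.01754; check Q = 0.1339

Direction: reverse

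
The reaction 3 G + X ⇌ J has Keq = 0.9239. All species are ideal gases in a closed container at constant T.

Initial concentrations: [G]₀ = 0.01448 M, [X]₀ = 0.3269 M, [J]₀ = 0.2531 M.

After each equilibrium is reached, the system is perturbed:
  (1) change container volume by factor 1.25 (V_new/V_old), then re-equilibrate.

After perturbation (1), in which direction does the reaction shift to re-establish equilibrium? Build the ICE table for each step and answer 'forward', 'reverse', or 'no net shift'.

Q₀ = 2.5502e+05 vs Keq = 0.9239 ⇒ Q>K, reverse
Step 1:
                    G           X           J
  init        0.01448      0.3269      0.2531
  Δ            0.5317      0.1772     -0.1772
  eq           0.5462      0.5041     0.07588
  solve Keq expr → x = -0.1772; check Q = 0.9239
Then change container volume by factor 1.25 (V_new/V_old).
Step 2:
                    G           X           J
  init         0.4369      0.4033      0.0607
  Δ           0.04882     0.01627    -0.01627
  eq           0.4857      0.4196     0.04443
  solve Keq expr → x = -0.01627; check Q = 0.9239

Direction: reverse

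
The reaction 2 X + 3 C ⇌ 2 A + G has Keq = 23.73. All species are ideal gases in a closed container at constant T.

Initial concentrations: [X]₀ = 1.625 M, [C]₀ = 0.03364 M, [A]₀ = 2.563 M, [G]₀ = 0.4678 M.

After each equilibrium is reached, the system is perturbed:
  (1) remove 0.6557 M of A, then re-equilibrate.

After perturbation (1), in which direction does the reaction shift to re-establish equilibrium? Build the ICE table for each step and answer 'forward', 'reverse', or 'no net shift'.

Direction: forward

Q₀ = 3.0569e+04 vs Keq = 23.73 ⇒ Q>K, reverse
Step 1:
                    X           C           A           G
  Initial       1.625     0.03364       2.563      0.4678
  Change       0.1795      0.2693     -0.1795    -0.08976
  Equil         1.805      0.3029       2.383       0.378
  solve Keq expr → x = -0.08976; check Q = 23.73
Then remove 0.6557 M of A.
Step 2:
                    X           C           A           G
  Initial       1.805      0.3029       1.728       0.378
  Change     -0.03256    -0.04884     0.03256     0.01628
  Equil         1.772      0.2541        1.76      0.3943
  solve Keq expr → x = 0.01628; check Q = 23.73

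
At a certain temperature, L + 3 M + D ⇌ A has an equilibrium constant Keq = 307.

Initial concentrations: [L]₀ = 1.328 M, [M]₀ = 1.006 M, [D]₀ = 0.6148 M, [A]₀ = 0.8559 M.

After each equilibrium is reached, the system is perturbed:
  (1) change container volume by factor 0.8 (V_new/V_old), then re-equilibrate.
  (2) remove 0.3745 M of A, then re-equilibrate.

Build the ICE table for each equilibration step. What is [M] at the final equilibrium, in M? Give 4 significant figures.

[M]_eq = 0.1857 M

Q₀ = 1.03 vs Keq = 307 ⇒ Q<K, forward
Step 1:
                   L          M          D          A
  I            1.328      1.006     0.6148     0.8559
  C          -0.2641    -0.7922    -0.2641     0.2641
  E            1.064     0.2138     0.3507       1.12
  solve Keq expr → x = 0.2641; check Q = 307
Then change container volume by factor 0.8 (V_new/V_old).
Step 2:
                   L          M          D          A
  I             1.33     0.2673     0.4384        1.4
  C         -0.02113   -0.06339   -0.02113    0.02113
  E            1.309     0.2039     0.4173      1.421
  solve Keq expr → x = 0.02113; check Q = 307
Then remove 0.3745 M of A.
Step 3:
                   L          M          D          A
  I            1.309     0.2039     0.4173      1.047
  C        -0.006073   -0.01822  -0.006073   0.006073
  E            1.303     0.1857     0.4112      1.053
  solve Keq expr → x = 0.006073; check Q = 307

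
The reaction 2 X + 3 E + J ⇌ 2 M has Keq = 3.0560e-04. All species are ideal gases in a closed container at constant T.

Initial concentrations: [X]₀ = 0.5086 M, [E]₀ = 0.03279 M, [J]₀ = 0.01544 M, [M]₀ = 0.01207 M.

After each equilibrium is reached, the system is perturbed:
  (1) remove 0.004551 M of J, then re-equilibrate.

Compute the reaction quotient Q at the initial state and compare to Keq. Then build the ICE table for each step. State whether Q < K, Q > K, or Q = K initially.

Q₀ = 1035 vs Keq = 3.0560e-04 ⇒ Q>K, reverse
Step 1:
                    X           E           J           M
  I            0.5086     0.03279     0.01544     0.01207
  C           0.01205     0.01808    0.006027    -0.01205
  E            0.5207     0.05087     0.02147  1.5302e-05
  solve Keq expr → x = -0.006027; check Q = 3.0560e-04
Then remove 0.004551 M of J.
Step 2:
                    X           E           J           M
  I            0.5207     0.05087     0.01692  1.5302e-05
  C        1.7170e-06  2.5755e-06  8.5850e-07 -1.7170e-06
  E            0.5207     0.05087     0.01692  1.3585e-05
  solve Keq expr → x = -8.5850e-07; check Q = 3.0560e-04

Q₀ = 1035; Q > K (proceeds reverse)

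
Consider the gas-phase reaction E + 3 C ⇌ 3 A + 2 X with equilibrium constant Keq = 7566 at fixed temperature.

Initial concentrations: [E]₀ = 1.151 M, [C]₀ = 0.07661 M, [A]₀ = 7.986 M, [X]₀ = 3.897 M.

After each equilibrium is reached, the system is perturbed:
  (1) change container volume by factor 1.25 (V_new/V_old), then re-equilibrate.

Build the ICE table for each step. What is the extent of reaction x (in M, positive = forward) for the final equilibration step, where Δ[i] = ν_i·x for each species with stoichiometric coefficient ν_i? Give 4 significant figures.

x = 0.01168 M

Q₀ = 1.4946e+07 vs Keq = 7566 ⇒ Q>K, reverse
Step 1:
                  E         C         A         X
  I           1.151   0.07661     7.986     3.897
  C          0.2283    0.6848   -0.6848   -0.4565
  E           1.379    0.7614     7.301      3.44
  solve Keq expr → x = -0.2283; check Q = 7566
Then change container volume by factor 1.25 (V_new/V_old).
Step 2:
                  E         C         A         X
  I           1.103    0.6091     5.841     2.752
  C        -0.01168  -0.03503   0.03503   0.02335
  E           1.092    0.5741     5.876     2.776
  solve Keq expr → x = 0.01168; check Q = 7566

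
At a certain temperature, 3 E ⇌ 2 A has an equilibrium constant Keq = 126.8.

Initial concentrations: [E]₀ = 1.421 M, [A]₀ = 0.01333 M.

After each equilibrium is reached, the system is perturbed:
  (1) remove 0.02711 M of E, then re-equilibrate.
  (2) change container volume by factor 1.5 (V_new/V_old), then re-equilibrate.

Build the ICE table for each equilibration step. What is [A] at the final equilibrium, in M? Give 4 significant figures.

Q₀ = 6.1927e-05 vs Keq = 126.8 ⇒ Q<K, forward
Step 1:
                  E         A
  init        1.421   0.01333
  Δ          -1.243     0.829
  eq         0.1775    0.8423
  solve Keq expr → x = 0.4145; check Q = 126.8
Then remove 0.02711 M of E.
Step 2:
                  E         A
  init       0.1504    0.8423
  Δ         0.02478  -0.01652
  eq         0.1752    0.8258
  solve Keq expr → x = -0.00826; check Q = 126.8
Then change container volume by factor 1.5 (V_new/V_old).
Step 3:
                  E         A
  init       0.1168    0.5505
  Δ         0.01525  -0.01017
  eq         0.1321    0.5404
  solve Keq expr → x = -0.005084; check Q = 126.8

[A]_eq = 0.5404 M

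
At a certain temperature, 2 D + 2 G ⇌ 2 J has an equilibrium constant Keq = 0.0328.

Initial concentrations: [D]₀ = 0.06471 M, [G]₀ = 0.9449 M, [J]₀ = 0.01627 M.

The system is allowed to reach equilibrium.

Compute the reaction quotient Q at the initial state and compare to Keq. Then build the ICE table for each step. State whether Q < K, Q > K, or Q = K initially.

Q₀ = 0.0708; Q > K (proceeds reverse)

Q₀ = 0.0708 vs Keq = 0.0328 ⇒ Q>K, reverse
Step 1:
                    D           G           J
  init        0.06471      0.9449     0.01627
  Δ           0.00439     0.00439    -0.00439
  eq           0.0691      0.9493     0.01188
  solve Keq expr → x = -0.002195; check Q = 0.0328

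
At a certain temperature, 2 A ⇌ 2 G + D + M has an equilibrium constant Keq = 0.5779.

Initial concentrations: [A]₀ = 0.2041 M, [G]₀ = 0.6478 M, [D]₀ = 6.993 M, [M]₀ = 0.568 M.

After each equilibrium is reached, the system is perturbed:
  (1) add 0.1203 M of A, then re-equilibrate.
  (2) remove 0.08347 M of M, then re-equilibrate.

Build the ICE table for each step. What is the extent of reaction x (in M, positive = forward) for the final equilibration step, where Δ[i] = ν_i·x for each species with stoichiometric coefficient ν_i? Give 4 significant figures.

x = 0.01072 M

Q₀ = 40.01 vs Keq = 0.5779 ⇒ Q>K, reverse
Step 1:
                    A           G           D           M
  Initial      0.2041      0.6478       6.993       0.568
  Change       0.3745     -0.3745     -0.1873     -0.1873
  Equil        0.5786      0.2733       6.806      0.3807
  solve Keq expr → x = -0.1873; check Q = 0.5779
Then add 0.1203 M of A.
Step 2:
                    A           G           D           M
  Initial      0.6989      0.2733       6.806      0.3807
  Change     -0.03375     0.03375     0.01688     0.01688
  Equil        0.6652       0.307       6.823      0.3976
  solve Keq expr → x = 0.01688; check Q = 0.5779
Then remove 0.08347 M of M.
Step 3:
                    A           G           D           M
  Initial      0.6652       0.307       6.823      0.3141
  Change     -0.02144     0.02144     0.01072     0.01072
  Equil        0.6437      0.3285       6.833      0.3249
  solve Keq expr → x = 0.01072; check Q = 0.5779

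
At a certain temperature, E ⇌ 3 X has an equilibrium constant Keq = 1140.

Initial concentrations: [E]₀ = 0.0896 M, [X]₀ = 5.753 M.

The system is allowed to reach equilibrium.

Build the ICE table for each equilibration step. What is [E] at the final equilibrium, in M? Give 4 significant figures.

[E]_eq = 0.1514 M

Q₀ = 2125 vs Keq = 1140 ⇒ Q>K, reverse
Step 1:
                   E          X
  init        0.0896      5.753
  Δ          0.06179    -0.1854
  eq          0.1514      5.568
  solve Keq expr → x = -0.06179; check Q = 1140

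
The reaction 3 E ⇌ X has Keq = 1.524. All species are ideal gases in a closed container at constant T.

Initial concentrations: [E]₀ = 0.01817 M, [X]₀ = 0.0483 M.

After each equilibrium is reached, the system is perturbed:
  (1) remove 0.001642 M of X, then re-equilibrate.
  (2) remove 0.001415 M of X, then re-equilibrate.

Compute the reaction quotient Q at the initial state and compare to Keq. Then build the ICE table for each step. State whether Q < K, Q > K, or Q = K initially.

Q₀ = 8052 vs Keq = 1.524 ⇒ Q>K, reverse
Step 1:
                    E           X
  Initial     0.01817      0.0483
  Change         0.13    -0.04334
  Equil        0.1482     0.00496
  solve Keq expr → x = -0.04334; check Q = 1.524
Then remove 0.001642 M of X.
Step 2:
                    E           X
  Initial      0.1482    0.003318
  Change    -0.003808    0.001269
  Equil        0.1444    0.004587
  solve Keq expr → x = 0.001269; check Q = 1.524
Then remove 0.001415 M of X.
Step 3:
                    E           X
  Initial      0.1444    0.003172
  Change    -0.003318    0.001106
  Equil        0.1411    0.004278
  solve Keq expr → x = 0.001106; check Q = 1.524

Q₀ = 8052; Q > K (proceeds reverse)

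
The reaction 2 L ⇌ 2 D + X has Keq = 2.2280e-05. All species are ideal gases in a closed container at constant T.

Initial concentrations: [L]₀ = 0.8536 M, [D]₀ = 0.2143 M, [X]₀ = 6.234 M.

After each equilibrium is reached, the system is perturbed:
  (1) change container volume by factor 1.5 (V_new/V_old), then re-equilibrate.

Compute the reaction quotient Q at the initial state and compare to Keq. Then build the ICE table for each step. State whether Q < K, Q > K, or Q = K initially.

Q₀ = 0.3929; Q > K (proceeds reverse)

Q₀ = 0.3929 vs Keq = 2.2280e-05 ⇒ Q>K, reverse
Step 1:
                   L          D          X
  init        0.8536     0.2143      6.234
  Δ           0.2123    -0.2123    -0.1061
  eq           1.066   0.002032      6.128
  solve Keq expr → x = -0.1061; check Q = 2.2280e-05
Then change container volume by factor 1.5 (V_new/V_old).
Step 2:
                   L          D          X
  init        0.7106   0.001355      4.085
  Δ       -3.0377e-04 3.0377e-04 1.5189e-04
  eq          0.7103   0.001659      4.085
  solve Keq expr → x = 1.5189e-04; check Q = 2.2280e-05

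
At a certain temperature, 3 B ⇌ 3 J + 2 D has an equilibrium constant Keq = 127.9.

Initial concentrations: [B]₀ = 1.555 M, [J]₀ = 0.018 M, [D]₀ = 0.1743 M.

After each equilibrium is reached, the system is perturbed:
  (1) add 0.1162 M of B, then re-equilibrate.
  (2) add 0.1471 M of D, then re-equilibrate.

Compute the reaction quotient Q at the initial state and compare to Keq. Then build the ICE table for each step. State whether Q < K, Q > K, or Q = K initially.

Q₀ = 4.7122e-08; Q < K (proceeds forward)

Q₀ = 4.7122e-08 vs Keq = 127.9 ⇒ Q<K, forward
Step 1:
                  B         J         D
  I           1.555     0.018    0.1743
  C           -1.29      1.29    0.8597
  E          0.2654     1.308     1.034
  solve Keq expr → x = 0.4299; check Q = 127.9
Then add 0.1162 M of B.
Step 2:
                  B         J         D
  I          0.3816     1.308     1.034
  C        -0.08779   0.08779   0.05853
  E          0.2938     1.395     1.093
  solve Keq expr → x = 0.02926; check Q = 127.9
Then add 0.1471 M of D.
Step 3:
                  B         J         D
  I          0.2938     1.395      1.24
  C         0.01923  -0.01923  -0.01282
  E           0.313     1.376     1.227
  solve Keq expr → x = -0.00641; check Q = 127.9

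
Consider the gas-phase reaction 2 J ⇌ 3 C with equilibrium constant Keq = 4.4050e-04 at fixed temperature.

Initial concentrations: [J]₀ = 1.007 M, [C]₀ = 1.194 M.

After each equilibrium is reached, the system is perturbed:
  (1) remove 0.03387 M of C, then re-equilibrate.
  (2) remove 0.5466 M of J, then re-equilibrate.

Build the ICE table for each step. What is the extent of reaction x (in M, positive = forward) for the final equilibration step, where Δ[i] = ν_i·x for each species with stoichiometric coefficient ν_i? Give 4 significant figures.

Q₀ = 1.679 vs Keq = 4.4050e-04 ⇒ Q>K, reverse
Step 1:
                   J          C
  Initial      1.007      1.194
  Change      0.7229     -1.084
  Equil         1.73     0.1096
  solve Keq expr → x = -0.3615; check Q = 4.4050e-04
Then remove 0.03387 M of C.
Step 2:
                   J          C
  Initial       1.73    0.07578
  Change    -0.02196    0.03294
  Equil        1.708     0.1087
  solve Keq expr → x = 0.01098; check Q = 4.4050e-04
Then remove 0.5466 M of J.
Step 3:
                   J          C
  Initial      1.161     0.1087
  Change     0.01592   -0.02388
  Equil        1.177    0.08483
  solve Keq expr → x = -0.007961; check Q = 4.4050e-04

x = -0.007961 M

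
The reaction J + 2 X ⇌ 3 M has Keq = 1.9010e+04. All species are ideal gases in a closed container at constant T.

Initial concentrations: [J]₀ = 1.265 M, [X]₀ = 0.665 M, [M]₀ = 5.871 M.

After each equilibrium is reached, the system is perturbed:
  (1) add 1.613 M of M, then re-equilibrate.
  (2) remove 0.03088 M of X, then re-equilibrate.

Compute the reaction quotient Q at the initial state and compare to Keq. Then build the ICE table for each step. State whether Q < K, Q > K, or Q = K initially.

Q₀ = 361.7; Q < K (proceeds forward)

Q₀ = 361.7 vs Keq = 1.9010e+04 ⇒ Q<K, forward
Step 1:
                  J         X         M
  Initial     1.265     0.665     5.871
  Change    -0.2697   -0.5395    0.8092
  Equil      0.9953    0.1255      6.68
  solve Keq expr → x = 0.2697; check Q = 1.9010e+04
Then add 1.613 M of M.
Step 2:
                  J         X         M
  Initial    0.9953    0.1255     8.293
  Change    0.02208   0.04416  -0.06624
  Equil       1.017    0.1697     8.227
  solve Keq expr → x = -0.02208; check Q = 1.9010e+04
Then remove 0.03088 M of X.
Step 3:
                  J         X         M
  Initial     1.017    0.1388     8.227
  Change     0.0142    0.0284   -0.0426
  Equil       1.032    0.1672     8.184
  solve Keq expr → x = -0.0142; check Q = 1.9010e+04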